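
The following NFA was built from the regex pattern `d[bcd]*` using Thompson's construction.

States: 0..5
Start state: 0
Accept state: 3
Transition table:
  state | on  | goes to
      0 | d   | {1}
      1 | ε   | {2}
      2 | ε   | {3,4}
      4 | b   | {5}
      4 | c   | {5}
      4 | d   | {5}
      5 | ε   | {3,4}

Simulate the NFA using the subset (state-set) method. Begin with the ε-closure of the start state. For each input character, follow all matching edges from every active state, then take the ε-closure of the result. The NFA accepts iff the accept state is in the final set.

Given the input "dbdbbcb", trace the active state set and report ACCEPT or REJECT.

Answer: ACCEPT

Trace:
initial (ε-close {0}): {0}
'd' @ 1: {1,2,3,4}  [accepting]
'b' @ 2: {3,4,5}  [accepting]
'd' @ 3: {3,4,5}  [accepting]
'b' @ 4: {3,4,5}  [accepting]
'b' @ 5: {3,4,5}  [accepting]
'c' @ 6: {3,4,5}  [accepting]
'b' @ 7: {3,4,5}  [accepting]
end set {3,4,5} — state 3 in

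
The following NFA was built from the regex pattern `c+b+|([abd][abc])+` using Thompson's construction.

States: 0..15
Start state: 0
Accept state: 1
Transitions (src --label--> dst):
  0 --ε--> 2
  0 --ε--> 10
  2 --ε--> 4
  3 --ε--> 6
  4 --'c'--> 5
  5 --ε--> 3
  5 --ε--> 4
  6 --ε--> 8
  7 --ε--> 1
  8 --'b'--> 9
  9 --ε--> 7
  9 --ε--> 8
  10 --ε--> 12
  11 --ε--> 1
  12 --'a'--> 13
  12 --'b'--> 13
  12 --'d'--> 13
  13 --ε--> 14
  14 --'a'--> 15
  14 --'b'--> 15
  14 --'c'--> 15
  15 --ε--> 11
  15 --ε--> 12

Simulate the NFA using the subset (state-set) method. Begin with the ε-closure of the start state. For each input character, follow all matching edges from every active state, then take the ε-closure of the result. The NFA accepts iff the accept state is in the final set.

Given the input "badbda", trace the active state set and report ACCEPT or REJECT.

Answer: ACCEPT

Trace:
initial (ε-close {0}): {0,2,4,10,12}
'b' @ 1: {13,14}
'a' @ 2: {1,11,12,15}  [accepting]
'd' @ 3: {13,14}
'b' @ 4: {1,11,12,15}  [accepting]
'd' @ 5: {13,14}
'a' @ 6: {1,11,12,15}  [accepting]
after full input: {1,11,12,15}  (accept=1 in)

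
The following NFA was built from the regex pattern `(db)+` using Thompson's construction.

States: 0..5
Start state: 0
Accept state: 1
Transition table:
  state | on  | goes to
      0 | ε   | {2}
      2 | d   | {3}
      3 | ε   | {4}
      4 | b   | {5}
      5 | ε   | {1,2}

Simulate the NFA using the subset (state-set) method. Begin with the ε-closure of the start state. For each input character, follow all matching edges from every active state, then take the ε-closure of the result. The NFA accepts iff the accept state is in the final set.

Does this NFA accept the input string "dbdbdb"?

Answer: ACCEPT

Trace:
initial (ε-close {0}): {0,2}
'd' @ 1: {3,4}
'b' @ 2: {1,2,5}  [accepting]
'd' @ 3: {3,4}
'b' @ 4: {1,2,5}  [accepting]
'd' @ 5: {3,4}
'b' @ 6: {1,2,5}  [accepting]
end set {1,2,5} — state 1 in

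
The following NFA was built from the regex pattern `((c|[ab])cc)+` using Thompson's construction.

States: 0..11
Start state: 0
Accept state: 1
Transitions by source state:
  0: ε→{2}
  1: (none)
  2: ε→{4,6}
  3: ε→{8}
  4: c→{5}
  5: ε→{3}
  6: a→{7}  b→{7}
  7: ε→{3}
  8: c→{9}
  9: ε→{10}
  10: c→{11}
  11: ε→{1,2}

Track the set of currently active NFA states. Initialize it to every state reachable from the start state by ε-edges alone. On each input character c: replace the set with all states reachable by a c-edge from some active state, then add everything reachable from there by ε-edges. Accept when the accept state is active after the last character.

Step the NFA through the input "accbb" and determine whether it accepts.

initial (ε-close {0}): {0,2,4,6}
'a' @ 1: {3,7,8}
'c' @ 2: {9,10}
'c' @ 3: {1,2,4,6,11}  (accept∈set)
'b' @ 4: {3,7,8}
'b' @ 5: {}  — no active states
end set {} — state 1 not in

Answer: REJECT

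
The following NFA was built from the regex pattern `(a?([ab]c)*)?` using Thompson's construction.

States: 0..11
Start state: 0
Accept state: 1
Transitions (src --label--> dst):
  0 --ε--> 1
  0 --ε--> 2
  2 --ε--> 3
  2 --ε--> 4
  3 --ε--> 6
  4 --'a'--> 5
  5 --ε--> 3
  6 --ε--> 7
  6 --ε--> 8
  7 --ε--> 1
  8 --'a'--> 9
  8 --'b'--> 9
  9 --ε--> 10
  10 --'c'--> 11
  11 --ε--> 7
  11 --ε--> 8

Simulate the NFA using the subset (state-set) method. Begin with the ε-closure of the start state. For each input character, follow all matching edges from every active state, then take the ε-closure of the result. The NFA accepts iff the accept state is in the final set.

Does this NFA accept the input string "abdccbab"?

start: ε-closure({0}) = {0,1,2,3,4,6,7,8}
'a' @ 1: {1,3,5,6,7,8,9,10}  [accepting]
'b' @ 2: {9,10}
'd' @ 3: {}  — state set empty
rest 'ccbab' ignored (set empty)
final: {}; accept 1 not in set

Answer: REJECT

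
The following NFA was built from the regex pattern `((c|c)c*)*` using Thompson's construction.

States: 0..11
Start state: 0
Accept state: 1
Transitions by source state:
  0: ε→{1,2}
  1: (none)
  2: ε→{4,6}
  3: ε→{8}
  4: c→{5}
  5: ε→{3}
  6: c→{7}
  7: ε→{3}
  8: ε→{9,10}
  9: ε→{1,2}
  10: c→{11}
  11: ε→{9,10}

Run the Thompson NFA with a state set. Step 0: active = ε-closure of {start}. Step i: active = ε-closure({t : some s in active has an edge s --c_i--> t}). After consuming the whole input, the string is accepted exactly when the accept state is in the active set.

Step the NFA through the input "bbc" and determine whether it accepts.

S₀ = ε-closure({0}) = {0,1,2,4,6}
'b' @ 1: {}  — dead — no transitions
rest 'bc' ignored (set empty)
end set {} — state 1 not in

Answer: REJECT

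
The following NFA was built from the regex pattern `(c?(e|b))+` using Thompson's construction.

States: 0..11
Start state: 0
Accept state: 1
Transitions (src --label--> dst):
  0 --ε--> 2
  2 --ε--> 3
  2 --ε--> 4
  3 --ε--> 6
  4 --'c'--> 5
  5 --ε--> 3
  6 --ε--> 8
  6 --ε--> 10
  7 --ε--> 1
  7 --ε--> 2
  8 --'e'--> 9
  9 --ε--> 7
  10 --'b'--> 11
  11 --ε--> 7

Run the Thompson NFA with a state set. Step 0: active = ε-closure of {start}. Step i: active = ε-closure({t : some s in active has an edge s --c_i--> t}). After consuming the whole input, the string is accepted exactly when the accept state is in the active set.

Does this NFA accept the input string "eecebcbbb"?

start: ε-closure({0}) = {0,2,3,4,6,8,10}
'e' @ 1: {1,2,3,4,6,7,8,9,10}  ✓accept
'e' @ 2: {1,2,3,4,6,7,8,9,10}  ✓accept
'c' @ 3: {3,5,6,8,10}
'e' @ 4: {1,2,3,4,6,7,8,9,10}  ✓accept
'b' @ 5: {1,2,3,4,6,7,8,10,11}  ✓accept
'c' @ 6: {3,5,6,8,10}
'b' @ 7: {1,2,3,4,6,7,8,10,11}  ✓accept
'b' @ 8: {1,2,3,4,6,7,8,10,11}  ✓accept
'b' @ 9: {1,2,3,4,6,7,8,10,11}  ✓accept
final: {1,2,3,4,6,7,8,10,11}; accept 1 in set

Answer: ACCEPT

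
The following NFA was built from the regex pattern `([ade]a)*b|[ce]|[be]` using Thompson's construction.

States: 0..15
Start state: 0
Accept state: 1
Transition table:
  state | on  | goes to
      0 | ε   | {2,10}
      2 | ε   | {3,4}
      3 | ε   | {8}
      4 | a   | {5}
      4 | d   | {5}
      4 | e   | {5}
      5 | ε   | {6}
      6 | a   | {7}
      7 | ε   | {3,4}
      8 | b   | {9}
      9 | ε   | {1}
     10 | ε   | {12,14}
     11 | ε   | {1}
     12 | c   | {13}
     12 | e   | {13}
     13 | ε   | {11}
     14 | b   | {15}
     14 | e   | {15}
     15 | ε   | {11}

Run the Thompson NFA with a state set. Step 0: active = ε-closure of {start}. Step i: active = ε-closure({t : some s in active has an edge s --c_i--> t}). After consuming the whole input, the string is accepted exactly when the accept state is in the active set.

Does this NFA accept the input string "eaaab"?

S₀ = ε-closure({0}) = {0,2,3,4,8,10,12,14}
'e' @ 1: {1,5,6,11,13,15}  [accepting]
'a' @ 2: {3,4,7,8}
'a' @ 3: {5,6}
'a' @ 4: {3,4,7,8}
'b' @ 5: {1,9}  [accepting]
final: {1,9}; accept 1 in set

Answer: ACCEPT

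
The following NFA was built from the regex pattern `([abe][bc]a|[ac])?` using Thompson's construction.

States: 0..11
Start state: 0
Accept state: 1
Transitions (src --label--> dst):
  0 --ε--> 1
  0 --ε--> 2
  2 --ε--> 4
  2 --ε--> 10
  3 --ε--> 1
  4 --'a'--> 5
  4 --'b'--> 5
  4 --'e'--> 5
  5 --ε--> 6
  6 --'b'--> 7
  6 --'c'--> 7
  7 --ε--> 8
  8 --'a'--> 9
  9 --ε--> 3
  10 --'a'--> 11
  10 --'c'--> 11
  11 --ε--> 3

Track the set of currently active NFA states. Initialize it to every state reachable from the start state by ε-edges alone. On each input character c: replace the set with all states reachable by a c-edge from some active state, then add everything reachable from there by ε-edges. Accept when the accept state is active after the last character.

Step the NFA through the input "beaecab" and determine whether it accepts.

Answer: REJECT

Steps:
S₀ = ε-closure({0}) = {0,1,2,4,10}
'b' @ 1: {5,6}
'e' @ 2: {}  — state set empty
rest 'aecab' ignored (set empty)
final: {}; accept 1 not in set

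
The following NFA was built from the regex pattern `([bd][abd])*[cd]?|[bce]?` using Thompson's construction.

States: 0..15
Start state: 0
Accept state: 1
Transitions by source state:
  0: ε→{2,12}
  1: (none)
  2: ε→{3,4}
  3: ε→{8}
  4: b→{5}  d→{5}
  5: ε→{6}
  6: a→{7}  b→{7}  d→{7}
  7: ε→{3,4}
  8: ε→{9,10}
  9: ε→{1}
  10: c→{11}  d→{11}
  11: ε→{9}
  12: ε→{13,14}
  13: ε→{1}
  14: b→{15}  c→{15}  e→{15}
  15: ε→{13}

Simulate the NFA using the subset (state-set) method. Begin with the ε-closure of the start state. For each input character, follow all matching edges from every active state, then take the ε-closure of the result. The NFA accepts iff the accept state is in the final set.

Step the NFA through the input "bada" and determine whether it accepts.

initial (ε-close {0}): {0,1,2,3,4,8,9,10,12,13,14}
'b' @ 1: {1,5,6,13,15}  [accepting]
'a' @ 2: {1,3,4,7,8,9,10}  [accepting]
'd' @ 3: {1,5,6,9,11}  [accepting]
'a' @ 4: {1,3,4,7,8,9,10}  [accepting]
final: {1,3,4,7,8,9,10}; accept 1 in set

Answer: ACCEPT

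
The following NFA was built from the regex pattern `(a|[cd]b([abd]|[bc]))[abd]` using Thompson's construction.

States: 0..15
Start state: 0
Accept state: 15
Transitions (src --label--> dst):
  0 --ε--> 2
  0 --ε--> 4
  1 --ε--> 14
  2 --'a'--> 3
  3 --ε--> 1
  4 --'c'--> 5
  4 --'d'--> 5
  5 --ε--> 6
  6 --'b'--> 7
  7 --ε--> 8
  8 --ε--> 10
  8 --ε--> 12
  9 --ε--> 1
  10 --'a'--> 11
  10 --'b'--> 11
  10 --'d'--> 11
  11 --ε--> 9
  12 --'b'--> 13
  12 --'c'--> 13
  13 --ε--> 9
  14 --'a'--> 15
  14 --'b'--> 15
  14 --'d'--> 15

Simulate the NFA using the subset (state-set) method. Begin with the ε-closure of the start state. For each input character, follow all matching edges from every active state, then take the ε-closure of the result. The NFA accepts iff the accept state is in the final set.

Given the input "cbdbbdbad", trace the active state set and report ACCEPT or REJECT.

S₀ = ε-closure({0}) = {0,2,4}
'c' @ 1: {5,6}
'b' @ 2: {7,8,10,12}
'd' @ 3: {1,9,11,14}
'b' @ 4: {15}  [accepting]
'b' @ 5: {}  — no active states
rest 'dbad' ignored (set empty)
final: {}; accept 15 not in set

Answer: REJECT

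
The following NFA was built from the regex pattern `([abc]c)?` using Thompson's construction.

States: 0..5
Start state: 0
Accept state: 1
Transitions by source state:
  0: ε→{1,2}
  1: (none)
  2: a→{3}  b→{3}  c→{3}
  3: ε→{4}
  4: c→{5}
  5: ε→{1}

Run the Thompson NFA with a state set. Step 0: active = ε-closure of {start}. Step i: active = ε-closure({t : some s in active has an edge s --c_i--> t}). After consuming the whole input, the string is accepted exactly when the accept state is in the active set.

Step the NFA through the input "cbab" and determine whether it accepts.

Answer: REJECT

Trace:
initial (ε-close {0}): {0,1,2}
'c' @ 1: {3,4}
'b' @ 2: {}  — state set empty
rest 'ab' ignored (set empty)
end set {} — state 1 not in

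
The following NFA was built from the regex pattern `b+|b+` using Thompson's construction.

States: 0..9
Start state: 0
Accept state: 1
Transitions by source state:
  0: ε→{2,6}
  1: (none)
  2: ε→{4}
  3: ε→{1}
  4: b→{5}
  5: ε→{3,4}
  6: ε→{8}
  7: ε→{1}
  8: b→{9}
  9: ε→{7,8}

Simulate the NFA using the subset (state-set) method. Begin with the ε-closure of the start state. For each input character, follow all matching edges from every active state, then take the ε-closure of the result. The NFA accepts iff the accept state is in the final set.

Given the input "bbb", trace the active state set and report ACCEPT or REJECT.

Answer: ACCEPT

Steps:
start: ε-closure({0}) = {0,2,4,6,8}
'b' @ 1: {1,3,4,5,7,8,9}  [accepting]
'b' @ 2: {1,3,4,5,7,8,9}  [accepting]
'b' @ 3: {1,3,4,5,7,8,9}  [accepting]
after full input: {1,3,4,5,7,8,9}  (accept=1 in)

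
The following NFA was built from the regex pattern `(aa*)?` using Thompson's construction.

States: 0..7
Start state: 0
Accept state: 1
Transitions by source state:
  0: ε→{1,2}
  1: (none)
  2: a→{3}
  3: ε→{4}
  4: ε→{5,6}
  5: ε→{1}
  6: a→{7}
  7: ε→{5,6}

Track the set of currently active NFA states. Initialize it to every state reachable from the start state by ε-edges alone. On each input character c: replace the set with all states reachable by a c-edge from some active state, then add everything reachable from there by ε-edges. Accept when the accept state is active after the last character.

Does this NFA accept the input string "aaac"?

Answer: REJECT

Steps:
initial (ε-close {0}): {0,1,2}
'a' @ 1: {1,3,4,5,6}  [accepting]
'a' @ 2: {1,5,6,7}  [accepting]
'a' @ 3: {1,5,6,7}  [accepting]
'c' @ 4: {}  — state set empty
after full input: {}  (accept=1 not in)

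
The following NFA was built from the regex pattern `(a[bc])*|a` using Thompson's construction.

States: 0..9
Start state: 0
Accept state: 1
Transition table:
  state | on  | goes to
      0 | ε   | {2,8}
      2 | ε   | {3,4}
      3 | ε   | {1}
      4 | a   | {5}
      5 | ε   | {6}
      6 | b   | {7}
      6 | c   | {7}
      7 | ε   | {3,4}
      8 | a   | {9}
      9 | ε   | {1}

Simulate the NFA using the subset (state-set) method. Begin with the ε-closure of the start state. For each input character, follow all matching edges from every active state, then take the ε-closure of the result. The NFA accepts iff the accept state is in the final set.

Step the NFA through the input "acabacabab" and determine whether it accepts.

Answer: ACCEPT

Steps:
initial (ε-close {0}): {0,1,2,3,4,8}
'a' @ 1: {1,5,6,9}  ✓accept
'c' @ 2: {1,3,4,7}  ✓accept
'a' @ 3: {5,6}
'b' @ 4: {1,3,4,7}  ✓accept
'a' @ 5: {5,6}
'c' @ 6: {1,3,4,7}  ✓accept
'a' @ 7: {5,6}
'b' @ 8: {1,3,4,7}  ✓accept
'a' @ 9: {5,6}
'b' @ 10: {1,3,4,7}  ✓accept
after full input: {1,3,4,7}  (accept=1 in)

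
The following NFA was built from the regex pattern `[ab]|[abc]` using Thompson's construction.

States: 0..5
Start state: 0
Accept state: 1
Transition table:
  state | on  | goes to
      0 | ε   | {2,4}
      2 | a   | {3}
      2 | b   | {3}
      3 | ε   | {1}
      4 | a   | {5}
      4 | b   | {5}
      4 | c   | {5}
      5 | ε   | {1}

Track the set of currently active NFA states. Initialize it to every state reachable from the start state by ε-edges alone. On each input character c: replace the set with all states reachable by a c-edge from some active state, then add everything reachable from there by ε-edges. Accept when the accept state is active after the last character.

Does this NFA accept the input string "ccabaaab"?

Answer: REJECT

Steps:
start: ε-closure({0}) = {0,2,4}
'c' @ 1: {1,5}  ✓accept
'c' @ 2: {}  — state set empty
rest 'abaaab' ignored (set empty)
after full input: {}  (accept=1 not in)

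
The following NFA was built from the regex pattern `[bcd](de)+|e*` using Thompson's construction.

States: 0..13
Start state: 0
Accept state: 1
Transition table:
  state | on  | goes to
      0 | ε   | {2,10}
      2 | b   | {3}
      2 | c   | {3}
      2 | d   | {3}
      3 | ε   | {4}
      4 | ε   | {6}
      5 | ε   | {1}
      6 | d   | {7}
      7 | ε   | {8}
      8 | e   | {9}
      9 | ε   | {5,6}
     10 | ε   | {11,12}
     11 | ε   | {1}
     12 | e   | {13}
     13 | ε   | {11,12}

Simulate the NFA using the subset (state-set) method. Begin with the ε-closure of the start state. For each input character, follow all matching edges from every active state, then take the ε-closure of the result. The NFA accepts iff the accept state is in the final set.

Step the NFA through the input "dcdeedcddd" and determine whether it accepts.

Answer: REJECT

Steps:
S₀ = ε-closure({0}) = {0,1,2,10,11,12}
'd' @ 1: {3,4,6}
'c' @ 2: {}  — no active states
rest 'deedcddd' ignored (set empty)
after full input: {}  (accept=1 not in)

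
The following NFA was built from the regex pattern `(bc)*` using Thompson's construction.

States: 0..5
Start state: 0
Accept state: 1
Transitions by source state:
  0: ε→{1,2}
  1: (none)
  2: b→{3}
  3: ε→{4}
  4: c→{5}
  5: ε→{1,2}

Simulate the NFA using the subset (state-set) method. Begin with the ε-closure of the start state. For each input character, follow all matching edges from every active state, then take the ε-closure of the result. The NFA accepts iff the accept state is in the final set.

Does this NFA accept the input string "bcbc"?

Answer: ACCEPT

Trace:
start: ε-closure({0}) = {0,1,2}
'b' @ 1: {3,4}
'c' @ 2: {1,2,5}  ✓accept
'b' @ 3: {3,4}
'c' @ 4: {1,2,5}  ✓accept
after full input: {1,2,5}  (accept=1 in)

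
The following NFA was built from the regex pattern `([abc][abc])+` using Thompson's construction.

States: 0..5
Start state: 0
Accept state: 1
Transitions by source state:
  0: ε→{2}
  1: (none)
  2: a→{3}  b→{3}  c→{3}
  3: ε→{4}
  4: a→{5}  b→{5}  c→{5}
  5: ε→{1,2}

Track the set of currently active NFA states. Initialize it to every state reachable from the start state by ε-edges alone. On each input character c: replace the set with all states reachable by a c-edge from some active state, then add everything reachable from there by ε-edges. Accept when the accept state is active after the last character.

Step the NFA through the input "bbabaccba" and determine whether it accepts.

start: ε-closure({0}) = {0,2}
'b' @ 1: {3,4}
'b' @ 2: {1,2,5}  (accept∈set)
'a' @ 3: {3,4}
'b' @ 4: {1,2,5}  (accept∈set)
'a' @ 5: {3,4}
'c' @ 6: {1,2,5}  (accept∈set)
'c' @ 7: {3,4}
'b' @ 8: {1,2,5}  (accept∈set)
'a' @ 9: {3,4}
after full input: {3,4}  (accept=1 not in)

Answer: REJECT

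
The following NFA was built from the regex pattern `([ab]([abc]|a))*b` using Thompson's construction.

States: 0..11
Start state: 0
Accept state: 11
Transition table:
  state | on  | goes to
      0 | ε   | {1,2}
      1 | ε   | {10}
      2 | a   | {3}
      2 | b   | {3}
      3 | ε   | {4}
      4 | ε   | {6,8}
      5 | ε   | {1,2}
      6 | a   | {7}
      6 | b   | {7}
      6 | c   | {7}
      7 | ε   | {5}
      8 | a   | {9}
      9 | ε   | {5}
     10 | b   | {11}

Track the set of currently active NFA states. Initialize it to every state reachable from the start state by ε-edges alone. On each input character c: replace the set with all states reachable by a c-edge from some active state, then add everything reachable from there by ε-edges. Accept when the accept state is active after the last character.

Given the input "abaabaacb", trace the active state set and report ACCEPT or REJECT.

start: ε-closure({0}) = {0,1,2,10}
'a' @ 1: {3,4,6,8}
'b' @ 2: {1,2,5,7,10}
'a' @ 3: {3,4,6,8}
'a' @ 4: {1,2,5,7,9,10}
'b' @ 5: {3,4,6,8,11}  [accepting]
'a' @ 6: {1,2,5,7,9,10}
'a' @ 7: {3,4,6,8}
'c' @ 8: {1,2,5,7,10}
'b' @ 9: {3,4,6,8,11}  [accepting]
after full input: {3,4,6,8,11}  (accept=11 in)

Answer: ACCEPT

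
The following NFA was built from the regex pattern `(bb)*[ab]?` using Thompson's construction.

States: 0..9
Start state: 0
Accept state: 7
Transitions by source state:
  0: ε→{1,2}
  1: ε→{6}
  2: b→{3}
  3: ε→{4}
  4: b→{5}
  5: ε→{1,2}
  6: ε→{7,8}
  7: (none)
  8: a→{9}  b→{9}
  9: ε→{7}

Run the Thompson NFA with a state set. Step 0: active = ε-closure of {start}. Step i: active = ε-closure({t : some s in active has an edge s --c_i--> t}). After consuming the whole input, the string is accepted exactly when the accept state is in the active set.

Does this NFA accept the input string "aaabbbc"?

Answer: REJECT

Derivation:
initial (ε-close {0}): {0,1,2,6,7,8}
'a' @ 1: {7,9}  ✓accept
'a' @ 2: {}  — state set empty
rest 'abbbc' ignored (set empty)
final: {}; accept 7 not in set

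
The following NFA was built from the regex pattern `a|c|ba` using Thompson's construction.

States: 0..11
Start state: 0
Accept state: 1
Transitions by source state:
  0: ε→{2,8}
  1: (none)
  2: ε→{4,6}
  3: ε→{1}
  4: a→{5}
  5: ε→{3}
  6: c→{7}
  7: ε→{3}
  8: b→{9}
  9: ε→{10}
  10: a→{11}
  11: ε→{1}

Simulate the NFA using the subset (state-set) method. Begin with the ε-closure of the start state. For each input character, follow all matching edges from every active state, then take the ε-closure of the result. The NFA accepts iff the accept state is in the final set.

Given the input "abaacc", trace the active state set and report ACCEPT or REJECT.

Answer: REJECT

Derivation:
start: ε-closure({0}) = {0,2,4,6,8}
'a' @ 1: {1,3,5}  [accepting]
'b' @ 2: {}  — no active states
rest 'aacc' ignored (set empty)
end set {} — state 1 not in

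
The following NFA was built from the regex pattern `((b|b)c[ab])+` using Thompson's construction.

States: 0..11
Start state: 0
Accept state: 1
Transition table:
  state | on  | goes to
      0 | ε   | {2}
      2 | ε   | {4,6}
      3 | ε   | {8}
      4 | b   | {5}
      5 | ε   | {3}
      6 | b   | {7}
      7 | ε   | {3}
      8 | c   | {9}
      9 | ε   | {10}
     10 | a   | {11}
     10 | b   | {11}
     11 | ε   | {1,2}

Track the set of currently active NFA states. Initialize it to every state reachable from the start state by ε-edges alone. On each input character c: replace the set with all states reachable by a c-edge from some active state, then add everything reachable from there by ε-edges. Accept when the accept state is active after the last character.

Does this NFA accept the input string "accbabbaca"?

Answer: REJECT

Derivation:
start: ε-closure({0}) = {0,2,4,6}
'a' @ 1: {}  — state set empty
rest 'ccbabbaca' ignored (set empty)
end set {} — state 1 not in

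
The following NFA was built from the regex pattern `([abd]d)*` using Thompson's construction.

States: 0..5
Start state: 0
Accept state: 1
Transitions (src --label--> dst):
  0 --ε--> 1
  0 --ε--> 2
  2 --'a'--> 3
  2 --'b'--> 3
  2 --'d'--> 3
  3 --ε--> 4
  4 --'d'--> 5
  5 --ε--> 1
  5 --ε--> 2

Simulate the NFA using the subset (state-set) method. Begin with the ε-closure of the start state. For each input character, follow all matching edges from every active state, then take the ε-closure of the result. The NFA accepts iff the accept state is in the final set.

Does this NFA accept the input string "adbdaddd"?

Answer: ACCEPT

Trace:
S₀ = ε-closure({0}) = {0,1,2}
'a' @ 1: {3,4}
'd' @ 2: {1,2,5}  (accept∈set)
'b' @ 3: {3,4}
'd' @ 4: {1,2,5}  (accept∈set)
'a' @ 5: {3,4}
'd' @ 6: {1,2,5}  (accept∈set)
'd' @ 7: {3,4}
'd' @ 8: {1,2,5}  (accept∈set)
end set {1,2,5} — state 1 in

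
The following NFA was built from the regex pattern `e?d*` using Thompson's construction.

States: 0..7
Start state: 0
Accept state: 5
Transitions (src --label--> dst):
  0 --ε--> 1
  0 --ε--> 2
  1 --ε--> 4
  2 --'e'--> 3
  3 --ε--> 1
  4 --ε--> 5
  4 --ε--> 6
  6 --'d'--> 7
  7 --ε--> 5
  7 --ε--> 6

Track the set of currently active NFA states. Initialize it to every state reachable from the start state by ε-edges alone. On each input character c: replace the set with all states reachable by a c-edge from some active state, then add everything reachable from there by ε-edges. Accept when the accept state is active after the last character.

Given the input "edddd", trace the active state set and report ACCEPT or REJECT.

Answer: ACCEPT

Steps:
start: ε-closure({0}) = {0,1,2,4,5,6}
'e' @ 1: {1,3,4,5,6}  [accepting]
'd' @ 2: {5,6,7}  [accepting]
'd' @ 3: {5,6,7}  [accepting]
'd' @ 4: {5,6,7}  [accepting]
'd' @ 5: {5,6,7}  [accepting]
end set {5,6,7} — state 5 in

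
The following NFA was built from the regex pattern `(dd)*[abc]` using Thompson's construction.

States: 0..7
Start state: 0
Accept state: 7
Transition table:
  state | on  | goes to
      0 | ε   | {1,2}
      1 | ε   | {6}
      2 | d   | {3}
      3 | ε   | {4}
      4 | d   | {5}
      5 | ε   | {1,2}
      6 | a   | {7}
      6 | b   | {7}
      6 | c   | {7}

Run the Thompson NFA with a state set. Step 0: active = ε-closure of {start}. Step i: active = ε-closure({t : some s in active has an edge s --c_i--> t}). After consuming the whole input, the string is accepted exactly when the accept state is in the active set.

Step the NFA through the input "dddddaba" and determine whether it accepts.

Answer: REJECT

Trace:
S₀ = ε-closure({0}) = {0,1,2,6}
'd' @ 1: {3,4}
'd' @ 2: {1,2,5,6}
'd' @ 3: {3,4}
'd' @ 4: {1,2,5,6}
'd' @ 5: {3,4}
'a' @ 6: {}  — state set empty
rest 'ba' ignored (set empty)
final: {}; accept 7 not in set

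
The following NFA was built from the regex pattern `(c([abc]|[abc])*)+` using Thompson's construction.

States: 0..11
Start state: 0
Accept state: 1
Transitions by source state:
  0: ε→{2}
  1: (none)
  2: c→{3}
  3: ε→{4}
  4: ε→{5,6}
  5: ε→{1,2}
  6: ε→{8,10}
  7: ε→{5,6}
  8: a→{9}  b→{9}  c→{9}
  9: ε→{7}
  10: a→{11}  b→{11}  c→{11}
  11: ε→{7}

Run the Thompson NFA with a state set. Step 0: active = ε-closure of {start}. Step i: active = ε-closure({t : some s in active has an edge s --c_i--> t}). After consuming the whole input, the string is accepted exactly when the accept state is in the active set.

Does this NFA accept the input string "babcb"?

initial (ε-close {0}): {0,2}
'b' @ 1: {}  — state set empty
rest 'abcb' ignored (set empty)
end set {} — state 1 not in

Answer: REJECT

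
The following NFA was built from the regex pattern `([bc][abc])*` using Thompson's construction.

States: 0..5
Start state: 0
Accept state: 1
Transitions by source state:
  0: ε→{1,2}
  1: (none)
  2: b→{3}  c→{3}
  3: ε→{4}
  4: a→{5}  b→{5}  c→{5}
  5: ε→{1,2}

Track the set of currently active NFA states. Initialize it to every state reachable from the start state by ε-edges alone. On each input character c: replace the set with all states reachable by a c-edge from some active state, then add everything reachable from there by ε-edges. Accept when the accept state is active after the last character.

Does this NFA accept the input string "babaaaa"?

Answer: REJECT

Trace:
start: ε-closure({0}) = {0,1,2}
'b' @ 1: {3,4}
'a' @ 2: {1,2,5}  ✓accept
'b' @ 3: {3,4}
'a' @ 4: {1,2,5}  ✓accept
'a' @ 5: {}  — state set empty
rest 'aa' ignored (set empty)
end set {} — state 1 not in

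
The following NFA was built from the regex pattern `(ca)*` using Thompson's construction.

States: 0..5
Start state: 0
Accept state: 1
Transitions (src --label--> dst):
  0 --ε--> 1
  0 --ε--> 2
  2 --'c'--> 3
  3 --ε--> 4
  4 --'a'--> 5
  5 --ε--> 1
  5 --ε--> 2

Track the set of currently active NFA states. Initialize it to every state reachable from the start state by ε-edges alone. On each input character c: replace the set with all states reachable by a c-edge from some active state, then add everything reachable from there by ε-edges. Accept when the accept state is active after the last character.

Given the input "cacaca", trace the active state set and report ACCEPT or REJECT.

start: ε-closure({0}) = {0,1,2}
'c' @ 1: {3,4}
'a' @ 2: {1,2,5}  ✓accept
'c' @ 3: {3,4}
'a' @ 4: {1,2,5}  ✓accept
'c' @ 5: {3,4}
'a' @ 6: {1,2,5}  ✓accept
after full input: {1,2,5}  (accept=1 in)

Answer: ACCEPT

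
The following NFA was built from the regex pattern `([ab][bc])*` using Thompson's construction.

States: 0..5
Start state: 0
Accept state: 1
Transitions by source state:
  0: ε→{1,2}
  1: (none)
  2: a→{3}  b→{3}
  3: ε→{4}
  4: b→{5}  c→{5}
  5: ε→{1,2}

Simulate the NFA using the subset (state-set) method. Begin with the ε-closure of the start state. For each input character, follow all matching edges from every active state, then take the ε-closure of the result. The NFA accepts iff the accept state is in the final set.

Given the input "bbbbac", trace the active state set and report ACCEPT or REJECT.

initial (ε-close {0}): {0,1,2}
'b' @ 1: {3,4}
'b' @ 2: {1,2,5}  (accept∈set)
'b' @ 3: {3,4}
'b' @ 4: {1,2,5}  (accept∈set)
'a' @ 5: {3,4}
'c' @ 6: {1,2,5}  (accept∈set)
final: {1,2,5}; accept 1 in set

Answer: ACCEPT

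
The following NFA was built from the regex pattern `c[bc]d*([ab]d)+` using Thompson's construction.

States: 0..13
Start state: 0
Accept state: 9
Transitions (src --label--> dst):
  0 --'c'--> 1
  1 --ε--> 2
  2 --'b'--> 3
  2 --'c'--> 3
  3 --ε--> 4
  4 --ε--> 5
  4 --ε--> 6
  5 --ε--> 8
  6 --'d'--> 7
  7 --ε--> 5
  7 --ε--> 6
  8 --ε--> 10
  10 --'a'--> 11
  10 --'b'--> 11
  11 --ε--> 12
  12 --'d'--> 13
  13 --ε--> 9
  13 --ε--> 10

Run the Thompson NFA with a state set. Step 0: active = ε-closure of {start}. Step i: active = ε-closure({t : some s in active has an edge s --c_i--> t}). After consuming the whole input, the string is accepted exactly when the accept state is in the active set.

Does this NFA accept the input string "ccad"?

S₀ = ε-closure({0}) = {0}
'c' @ 1: {1,2}
'c' @ 2: {3,4,5,6,8,10}
'a' @ 3: {11,12}
'd' @ 4: {9,10,13}  ✓accept
final: {9,10,13}; accept 9 in set

Answer: ACCEPT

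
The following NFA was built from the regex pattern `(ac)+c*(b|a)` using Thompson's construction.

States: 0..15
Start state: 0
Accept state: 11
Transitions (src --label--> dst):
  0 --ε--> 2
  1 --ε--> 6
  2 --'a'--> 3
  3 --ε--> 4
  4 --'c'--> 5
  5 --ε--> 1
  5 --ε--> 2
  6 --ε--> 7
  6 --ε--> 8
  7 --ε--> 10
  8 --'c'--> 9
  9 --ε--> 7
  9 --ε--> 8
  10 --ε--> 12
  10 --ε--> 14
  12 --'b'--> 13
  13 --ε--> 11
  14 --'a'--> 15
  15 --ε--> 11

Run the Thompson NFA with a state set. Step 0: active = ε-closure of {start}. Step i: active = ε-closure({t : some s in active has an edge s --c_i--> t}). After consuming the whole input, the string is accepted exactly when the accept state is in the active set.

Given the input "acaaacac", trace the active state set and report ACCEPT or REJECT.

Answer: REJECT

Steps:
initial (ε-close {0}): {0,2}
'a' @ 1: {3,4}
'c' @ 2: {1,2,5,6,7,8,10,12,14}
'a' @ 3: {3,4,11,15}  (accept∈set)
'a' @ 4: {}  — state set empty
rest 'acac' ignored (set empty)
after full input: {}  (accept=11 not in)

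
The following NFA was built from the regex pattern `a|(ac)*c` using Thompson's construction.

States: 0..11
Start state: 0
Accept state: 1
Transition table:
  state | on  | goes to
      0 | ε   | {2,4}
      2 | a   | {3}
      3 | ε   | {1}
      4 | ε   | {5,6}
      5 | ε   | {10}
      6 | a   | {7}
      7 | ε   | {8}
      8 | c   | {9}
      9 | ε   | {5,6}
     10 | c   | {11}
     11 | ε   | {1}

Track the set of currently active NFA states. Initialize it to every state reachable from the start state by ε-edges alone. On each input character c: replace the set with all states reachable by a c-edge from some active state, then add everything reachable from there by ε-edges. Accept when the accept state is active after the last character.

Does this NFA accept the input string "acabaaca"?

Answer: REJECT

Derivation:
S₀ = ε-closure({0}) = {0,2,4,5,6,10}
'a' @ 1: {1,3,7,8}  ✓accept
'c' @ 2: {5,6,9,10}
'a' @ 3: {7,8}
'b' @ 4: {}  — no active states
rest 'aaca' ignored (set empty)
final: {}; accept 1 not in set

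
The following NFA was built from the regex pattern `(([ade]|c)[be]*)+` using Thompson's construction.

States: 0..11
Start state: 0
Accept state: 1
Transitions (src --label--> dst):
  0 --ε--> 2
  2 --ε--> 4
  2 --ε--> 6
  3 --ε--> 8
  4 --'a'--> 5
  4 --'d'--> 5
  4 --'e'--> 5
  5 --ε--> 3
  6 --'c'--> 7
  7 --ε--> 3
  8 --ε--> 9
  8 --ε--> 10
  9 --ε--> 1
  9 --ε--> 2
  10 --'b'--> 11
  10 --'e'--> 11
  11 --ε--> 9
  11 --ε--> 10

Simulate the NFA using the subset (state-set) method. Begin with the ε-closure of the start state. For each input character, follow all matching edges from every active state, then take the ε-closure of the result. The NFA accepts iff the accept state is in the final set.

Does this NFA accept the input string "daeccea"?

S₀ = ε-closure({0}) = {0,2,4,6}
'd' @ 1: {1,2,3,4,5,6,8,9,10}  ✓accept
'a' @ 2: {1,2,3,4,5,6,8,9,10}  ✓accept
'e' @ 3: {1,2,3,4,5,6,8,9,10,11}  ✓accept
'c' @ 4: {1,2,3,4,6,7,8,9,10}  ✓accept
'c' @ 5: {1,2,3,4,6,7,8,9,10}  ✓accept
'e' @ 6: {1,2,3,4,5,6,8,9,10,11}  ✓accept
'a' @ 7: {1,2,3,4,5,6,8,9,10}  ✓accept
final: {1,2,3,4,5,6,8,9,10}; accept 1 in set

Answer: ACCEPT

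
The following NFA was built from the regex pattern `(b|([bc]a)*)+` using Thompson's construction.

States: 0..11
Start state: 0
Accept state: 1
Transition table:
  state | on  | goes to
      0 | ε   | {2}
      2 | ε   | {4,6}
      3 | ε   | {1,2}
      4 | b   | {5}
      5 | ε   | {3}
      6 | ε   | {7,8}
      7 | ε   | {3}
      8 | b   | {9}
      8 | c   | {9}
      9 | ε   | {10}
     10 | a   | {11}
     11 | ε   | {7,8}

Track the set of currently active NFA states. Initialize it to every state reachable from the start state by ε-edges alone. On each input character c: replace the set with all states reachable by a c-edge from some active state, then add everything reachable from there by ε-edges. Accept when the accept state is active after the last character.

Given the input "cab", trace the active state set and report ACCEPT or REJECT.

initial (ε-close {0}): {0,1,2,3,4,6,7,8}
'c' @ 1: {9,10}
'a' @ 2: {1,2,3,4,6,7,8,11}  [accepting]
'b' @ 3: {1,2,3,4,5,6,7,8,9,10}  [accepting]
end set {1,2,3,4,5,6,7,8,9,10} — state 1 in

Answer: ACCEPT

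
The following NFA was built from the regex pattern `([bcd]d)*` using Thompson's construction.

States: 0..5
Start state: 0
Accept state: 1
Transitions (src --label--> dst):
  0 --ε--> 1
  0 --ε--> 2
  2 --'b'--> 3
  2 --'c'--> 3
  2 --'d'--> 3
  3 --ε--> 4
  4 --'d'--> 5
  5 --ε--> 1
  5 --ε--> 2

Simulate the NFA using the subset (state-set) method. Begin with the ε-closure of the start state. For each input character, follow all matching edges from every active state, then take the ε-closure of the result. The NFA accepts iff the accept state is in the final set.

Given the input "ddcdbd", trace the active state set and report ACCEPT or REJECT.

initial (ε-close {0}): {0,1,2}
'd' @ 1: {3,4}
'd' @ 2: {1,2,5}  ✓accept
'c' @ 3: {3,4}
'd' @ 4: {1,2,5}  ✓accept
'b' @ 5: {3,4}
'd' @ 6: {1,2,5}  ✓accept
end set {1,2,5} — state 1 in

Answer: ACCEPT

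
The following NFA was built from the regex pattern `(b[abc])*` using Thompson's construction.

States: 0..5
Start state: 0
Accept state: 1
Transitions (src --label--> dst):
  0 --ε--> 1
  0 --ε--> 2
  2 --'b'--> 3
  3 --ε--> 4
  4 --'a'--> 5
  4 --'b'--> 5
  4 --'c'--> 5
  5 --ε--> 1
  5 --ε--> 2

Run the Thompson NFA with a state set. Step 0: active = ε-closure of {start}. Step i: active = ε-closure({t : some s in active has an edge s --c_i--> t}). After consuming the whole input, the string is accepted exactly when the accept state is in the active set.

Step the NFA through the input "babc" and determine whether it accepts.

Answer: ACCEPT

Derivation:
S₀ = ε-closure({0}) = {0,1,2}
'b' @ 1: {3,4}
'a' @ 2: {1,2,5}  [accepting]
'b' @ 3: {3,4}
'c' @ 4: {1,2,5}  [accepting]
end set {1,2,5} — state 1 in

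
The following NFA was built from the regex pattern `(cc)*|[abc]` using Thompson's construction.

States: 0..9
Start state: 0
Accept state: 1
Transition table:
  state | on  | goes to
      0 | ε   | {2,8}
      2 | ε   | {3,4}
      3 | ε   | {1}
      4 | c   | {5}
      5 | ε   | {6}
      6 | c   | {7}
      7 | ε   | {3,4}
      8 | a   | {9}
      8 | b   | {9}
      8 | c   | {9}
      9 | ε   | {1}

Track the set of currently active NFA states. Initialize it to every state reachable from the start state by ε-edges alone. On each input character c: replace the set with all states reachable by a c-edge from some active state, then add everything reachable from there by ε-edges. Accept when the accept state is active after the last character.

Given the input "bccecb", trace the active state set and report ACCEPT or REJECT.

Answer: REJECT

Derivation:
S₀ = ε-closure({0}) = {0,1,2,3,4,8}
'b' @ 1: {1,9}  [accepting]
'c' @ 2: {}  — state set empty
rest 'cecb' ignored (set empty)
after full input: {}  (accept=1 not in)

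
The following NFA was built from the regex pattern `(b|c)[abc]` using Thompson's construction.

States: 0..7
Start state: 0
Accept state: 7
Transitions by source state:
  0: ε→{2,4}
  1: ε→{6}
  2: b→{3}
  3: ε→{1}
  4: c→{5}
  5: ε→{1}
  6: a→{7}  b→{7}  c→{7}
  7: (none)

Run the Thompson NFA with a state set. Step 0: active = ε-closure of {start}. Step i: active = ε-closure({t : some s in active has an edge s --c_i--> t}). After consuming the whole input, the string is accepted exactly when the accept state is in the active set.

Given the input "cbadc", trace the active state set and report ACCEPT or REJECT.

start: ε-closure({0}) = {0,2,4}
'c' @ 1: {1,5,6}
'b' @ 2: {7}  ✓accept
'a' @ 3: {}  — no active states
rest 'dc' ignored (set empty)
after full input: {}  (accept=7 not in)

Answer: REJECT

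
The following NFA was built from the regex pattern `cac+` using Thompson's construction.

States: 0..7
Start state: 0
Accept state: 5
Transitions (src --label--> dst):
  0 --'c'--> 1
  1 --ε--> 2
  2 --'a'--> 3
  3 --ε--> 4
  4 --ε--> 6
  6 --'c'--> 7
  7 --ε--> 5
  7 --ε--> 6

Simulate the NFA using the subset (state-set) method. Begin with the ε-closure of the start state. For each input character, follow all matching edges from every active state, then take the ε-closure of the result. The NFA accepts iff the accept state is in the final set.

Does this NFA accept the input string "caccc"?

initial (ε-close {0}): {0}
'c' @ 1: {1,2}
'a' @ 2: {3,4,6}
'c' @ 3: {5,6,7}  ✓accept
'c' @ 4: {5,6,7}  ✓accept
'c' @ 5: {5,6,7}  ✓accept
after full input: {5,6,7}  (accept=5 in)

Answer: ACCEPT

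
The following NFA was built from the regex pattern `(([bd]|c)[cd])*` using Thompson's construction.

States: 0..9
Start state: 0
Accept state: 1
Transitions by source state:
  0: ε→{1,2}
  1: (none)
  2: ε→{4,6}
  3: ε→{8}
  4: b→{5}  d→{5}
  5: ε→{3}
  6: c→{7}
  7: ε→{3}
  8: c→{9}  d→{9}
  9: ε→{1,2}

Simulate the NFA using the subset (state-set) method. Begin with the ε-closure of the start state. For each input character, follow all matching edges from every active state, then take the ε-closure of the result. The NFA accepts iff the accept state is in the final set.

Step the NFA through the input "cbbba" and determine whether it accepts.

S₀ = ε-closure({0}) = {0,1,2,4,6}
'c' @ 1: {3,7,8}
'b' @ 2: {}  — dead — no transitions
rest 'bba' ignored (set empty)
final: {}; accept 1 not in set

Answer: REJECT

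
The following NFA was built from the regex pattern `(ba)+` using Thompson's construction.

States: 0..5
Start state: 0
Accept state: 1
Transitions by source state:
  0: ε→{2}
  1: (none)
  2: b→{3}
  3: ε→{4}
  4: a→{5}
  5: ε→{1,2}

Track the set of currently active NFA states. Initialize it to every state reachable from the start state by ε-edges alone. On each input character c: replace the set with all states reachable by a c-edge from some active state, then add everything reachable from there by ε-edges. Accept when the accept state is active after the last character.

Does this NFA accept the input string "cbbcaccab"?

S₀ = ε-closure({0}) = {0,2}
'c' @ 1: {}  — state set empty
rest 'bbcaccab' ignored (set empty)
end set {} — state 1 not in

Answer: REJECT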